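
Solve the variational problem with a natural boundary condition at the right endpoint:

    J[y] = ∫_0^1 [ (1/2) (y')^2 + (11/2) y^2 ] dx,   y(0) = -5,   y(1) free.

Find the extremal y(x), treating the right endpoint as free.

The Lagrangian L = (1/2) (y')^2 + (11/2) y^2 gives
    ∂L/∂y = 11 y,   ∂L/∂y' = y'.
Euler-Lagrange: y'' − 11 y = 0.
With k = sqrt(11), the general solution is
    y(x) = A cosh(sqrt(11) x) + B sinh(sqrt(11) x).
Fixed left endpoint y(0) = -5 ⇒ A = -5.
The right endpoint x = 1 is free, so the natural (transversality) condition is ∂L/∂y' |_{x=1} = 0, i.e. y'(1) = 0.
Compute y'(x) = A k sinh(k x) + B k cosh(k x), so
    y'(1) = A k sinh(k·1) + B k cosh(k·1) = 0
    ⇒ B = −A tanh(k·1) = 5 tanh(sqrt(11)·1).
Therefore the extremal is
    y(x) = −5 cosh(sqrt(11) x) + 5 tanh(sqrt(11)·1) sinh(sqrt(11) x).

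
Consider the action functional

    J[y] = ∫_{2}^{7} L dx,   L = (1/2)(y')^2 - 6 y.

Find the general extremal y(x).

The Lagrangian is L = (1/2)(y')^2 - 6 y.
∂L/∂y = -6.
∂L/∂y' = y'.
The Euler-Lagrange equation d/dx(∂L/∂y') − ∂L/∂y = 0 becomes:
    y'' + 6 = 0
General solution: y(x) = -3 x^2 + A x + B, where A and B are arbitrary constants fixed by the endpoint conditions.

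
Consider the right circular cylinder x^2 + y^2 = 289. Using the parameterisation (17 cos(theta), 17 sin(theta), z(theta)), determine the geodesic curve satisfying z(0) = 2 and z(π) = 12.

Parameterise the cylinder of radius R = 17 as
    r(θ) = (17 cos θ, 17 sin θ, z(θ)).
The arc-length element is
    ds = sqrt(289 + (dz/dθ)^2) dθ,
so the Lagrangian is L = sqrt(289 + z'^2).
L depends on z' only, not on z or θ, so ∂L/∂z = 0 and
    ∂L/∂z' = z' / sqrt(289 + z'^2).
The Euler-Lagrange equation gives
    d/dθ( z' / sqrt(289 + z'^2) ) = 0,
so z' is constant. Integrating once:
    z(θ) = a θ + b,
a helix on the cylinder (a straight line when the cylinder is unrolled). The constants a, b are determined by the endpoint conditions.
With endpoint conditions z(0) = 2 and z(π) = 12: from z(0) = b we get b = 2, and a·π + 2 = 12 gives a = 10/π, so
    z(θ) = (10/π) θ + 2.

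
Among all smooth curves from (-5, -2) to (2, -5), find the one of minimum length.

Arc-length functional: J[y] = ∫ sqrt(1 + (y')^2) dx.
Lagrangian L = sqrt(1 + (y')^2) has no explicit y dependence, so ∂L/∂y = 0 and the Euler-Lagrange equation gives
    d/dx( y' / sqrt(1 + (y')^2) ) = 0  ⇒  y' / sqrt(1 + (y')^2) = const.
Hence y' is constant, so y(x) is affine.
Fitting the endpoints (-5, -2) and (2, -5):
    slope m = ((-5) − (-2)) / (2 − (-5)) = -3/7,
    intercept c = (-2) − m·(-5) = -29/7.
Extremal: y(x) = (-3/7) x - 29/7.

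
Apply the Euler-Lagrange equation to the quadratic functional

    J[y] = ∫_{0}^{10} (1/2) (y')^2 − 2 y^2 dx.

The Lagrangian is L = (1/2) (y')^2 − 2 y^2.
Compute ∂L/∂y = -4y, ∂L/∂y' = y'.
The Euler-Lagrange equation d/dx(∂L/∂y') − ∂L/∂y = 0 reduces to
    y'' + 4 y = 0.
Its general solution is
    y(x) = A sin(2x) + B cos(2x),
with A, B fixed by the endpoint conditions.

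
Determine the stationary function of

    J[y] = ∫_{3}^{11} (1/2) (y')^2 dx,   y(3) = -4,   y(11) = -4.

The Lagrangian is L = (1/2) (y')^2.
Compute ∂L/∂y = 0, ∂L/∂y' = y'.
The Euler-Lagrange equation d/dx(∂L/∂y') − ∂L/∂y = 0 reduces to
    y'' = 0.
Its general solution is
    y(x) = A x + B,
with A, B fixed by the endpoint conditions.
Applying the endpoint conditions y(3) = -4 and y(11) = -4: solve A·3 + B = -4 and A·11 + B = -4. Subtracting gives A(11 − 3) = -4 − -4, so A = 0, and B = -4 − A·3 = -4. Therefore
    y(x) = -4.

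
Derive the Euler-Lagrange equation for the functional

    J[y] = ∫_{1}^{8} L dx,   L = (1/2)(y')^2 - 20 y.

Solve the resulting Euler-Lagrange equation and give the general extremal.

The Lagrangian is L = (1/2)(y')^2 - 20 y.
∂L/∂y = -20.
∂L/∂y' = y'.
The Euler-Lagrange equation d/dx(∂L/∂y') − ∂L/∂y = 0 becomes:
    y'' + 20 = 0
General solution: y(x) = -10 x^2 + A x + B, where A and B are arbitrary constants fixed by the endpoint conditions.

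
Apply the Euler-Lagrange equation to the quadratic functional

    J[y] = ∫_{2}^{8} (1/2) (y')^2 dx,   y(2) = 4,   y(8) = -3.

The Lagrangian is L = (1/2) (y')^2.
Compute ∂L/∂y = 0, ∂L/∂y' = y'.
The Euler-Lagrange equation d/dx(∂L/∂y') − ∂L/∂y = 0 reduces to
    y'' = 0.
Its general solution is
    y(x) = A x + B,
with A, B fixed by the endpoint conditions.
Applying the endpoint conditions y(2) = 4 and y(8) = -3: solve A·2 + B = 4 and A·8 + B = -3. Subtracting gives A(8 − 2) = -3 − 4, so A = -7/6, and B = 4 − A·2 = 19/3. Therefore
    y(x) = (-7/6) x + 19/3.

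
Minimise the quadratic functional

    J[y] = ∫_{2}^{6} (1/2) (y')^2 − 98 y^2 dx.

The Lagrangian is L = (1/2) (y')^2 − 98 y^2.
Compute ∂L/∂y = -196y, ∂L/∂y' = y'.
The Euler-Lagrange equation d/dx(∂L/∂y') − ∂L/∂y = 0 reduces to
    y'' + 196 y = 0.
Its general solution is
    y(x) = A sin(14x) + B cos(14x),
with A, B fixed by the endpoint conditions.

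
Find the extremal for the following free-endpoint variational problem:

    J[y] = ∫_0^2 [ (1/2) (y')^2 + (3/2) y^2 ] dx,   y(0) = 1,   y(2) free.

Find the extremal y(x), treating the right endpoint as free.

The Lagrangian L = (1/2) (y')^2 + (3/2) y^2 gives
    ∂L/∂y = 3 y,   ∂L/∂y' = y'.
Euler-Lagrange: y'' − 3 y = 0.
With k = sqrt(3), the general solution is
    y(x) = A cosh(sqrt(3) x) + B sinh(sqrt(3) x).
Fixed left endpoint y(0) = 1 ⇒ A = 1.
The right endpoint x = 2 is free, so the natural (transversality) condition is ∂L/∂y' |_{x=2} = 0, i.e. y'(2) = 0.
Compute y'(x) = A k sinh(k x) + B k cosh(k x), so
    y'(2) = A k sinh(k·2) + B k cosh(k·2) = 0
    ⇒ B = −A tanh(k·2) = − tanh(sqrt(3)·2).
Therefore the extremal is
    y(x) = cosh(sqrt(3) x) − tanh(sqrt(3)·2) sinh(sqrt(3) x).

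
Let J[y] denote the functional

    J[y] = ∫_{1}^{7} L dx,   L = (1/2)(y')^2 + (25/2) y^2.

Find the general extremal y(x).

The Lagrangian is L = (1/2)(y')^2 + (25/2) y^2.
∂L/∂y = 25y.
∂L/∂y' = y'.
The Euler-Lagrange equation d/dx(∂L/∂y') − ∂L/∂y = 0 becomes:
    y'' - 25 y = 0
General solution: y(x) = A e^(5x) + B e^(-5x), where A and B are arbitrary constants fixed by the endpoint conditions.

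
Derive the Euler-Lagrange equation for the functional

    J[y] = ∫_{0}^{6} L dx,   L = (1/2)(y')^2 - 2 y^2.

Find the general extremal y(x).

The Lagrangian is L = (1/2)(y')^2 - 2 y^2.
∂L/∂y = -4y.
∂L/∂y' = y'.
The Euler-Lagrange equation d/dx(∂L/∂y') − ∂L/∂y = 0 becomes:
    y'' + 4 y = 0
General solution: y(x) = A sin(2x) + B cos(2x), where A and B are arbitrary constants fixed by the endpoint conditions.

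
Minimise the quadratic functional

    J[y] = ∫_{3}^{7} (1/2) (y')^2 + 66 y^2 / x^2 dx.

The Lagrangian is L = (1/2) (y')^2 + 66 y^2 / x^2.
Compute ∂L/∂y = 132y/x^2, ∂L/∂y' = y'.
The Euler-Lagrange equation d/dx(∂L/∂y') − ∂L/∂y = 0 reduces to
    y'' − 132/x^2 · y = 0  (x > 0).
Its general solution is
    y(x) = A x^12 + B x^(-11),
with A, B fixed by the endpoint conditions.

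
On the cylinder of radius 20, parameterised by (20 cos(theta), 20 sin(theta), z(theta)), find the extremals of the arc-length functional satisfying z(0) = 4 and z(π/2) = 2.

Parameterise the cylinder of radius R = 20 as
    r(θ) = (20 cos θ, 20 sin θ, z(θ)).
The arc-length element is
    ds = sqrt(400 + (dz/dθ)^2) dθ,
so the Lagrangian is L = sqrt(400 + z'^2).
L depends on z' only, not on z or θ, so ∂L/∂z = 0 and
    ∂L/∂z' = z' / sqrt(400 + z'^2).
The Euler-Lagrange equation gives
    d/dθ( z' / sqrt(400 + z'^2) ) = 0,
so z' is constant. Integrating once:
    z(θ) = a θ + b,
a helix on the cylinder (a straight line when the cylinder is unrolled). The constants a, b are determined by the endpoint conditions.
With endpoint conditions z(0) = 4 and z(π/2) = 2: from z(0) = b we get b = 4, and a·π/2 + 4 = 2 gives a = -4/π, so
    z(θ) = (-4/π) θ + 4.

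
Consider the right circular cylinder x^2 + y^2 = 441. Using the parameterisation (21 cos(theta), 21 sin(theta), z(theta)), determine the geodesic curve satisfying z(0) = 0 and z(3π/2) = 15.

Parameterise the cylinder of radius R = 21 as
    r(θ) = (21 cos θ, 21 sin θ, z(θ)).
The arc-length element is
    ds = sqrt(441 + (dz/dθ)^2) dθ,
so the Lagrangian is L = sqrt(441 + z'^2).
L depends on z' only, not on z or θ, so ∂L/∂z = 0 and
    ∂L/∂z' = z' / sqrt(441 + z'^2).
The Euler-Lagrange equation gives
    d/dθ( z' / sqrt(441 + z'^2) ) = 0,
so z' is constant. Integrating once:
    z(θ) = a θ + b,
a helix on the cylinder (a straight line when the cylinder is unrolled). The constants a, b are determined by the endpoint conditions.
With endpoint conditions z(0) = 0 and z(3π/2) = 15: from z(0) = b we get b = 0, and a·3π/2 + 0 = 15 gives a = 10/π, so
    z(θ) = (10/π) θ.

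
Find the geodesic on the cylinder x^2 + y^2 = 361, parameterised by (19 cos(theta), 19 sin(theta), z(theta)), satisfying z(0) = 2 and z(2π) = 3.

Parameterise the cylinder of radius R = 19 as
    r(θ) = (19 cos θ, 19 sin θ, z(θ)).
The arc-length element is
    ds = sqrt(361 + (dz/dθ)^2) dθ,
so the Lagrangian is L = sqrt(361 + z'^2).
L depends on z' only, not on z or θ, so ∂L/∂z = 0 and
    ∂L/∂z' = z' / sqrt(361 + z'^2).
The Euler-Lagrange equation gives
    d/dθ( z' / sqrt(361 + z'^2) ) = 0,
so z' is constant. Integrating once:
    z(θ) = a θ + b,
a helix on the cylinder (a straight line when the cylinder is unrolled). The constants a, b are determined by the endpoint conditions.
With endpoint conditions z(0) = 2 and z(2π) = 3: from z(0) = b we get b = 2, and a·2π + 2 = 3 gives a = 1/(2π), so
    z(θ) = (1/(2π)) θ + 2.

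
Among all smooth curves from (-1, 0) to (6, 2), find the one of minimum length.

Arc-length functional: J[y] = ∫ sqrt(1 + (y')^2) dx.
Lagrangian L = sqrt(1 + (y')^2) has no explicit y dependence, so ∂L/∂y = 0 and the Euler-Lagrange equation gives
    d/dx( y' / sqrt(1 + (y')^2) ) = 0  ⇒  y' / sqrt(1 + (y')^2) = const.
Hence y' is constant, so y(x) is affine.
Fitting the endpoints (-1, 0) and (6, 2):
    slope m = (2 − 0) / (6 − (-1)) = 2/7,
    intercept c = 0 − m·(-1) = 2/7.
Extremal: y(x) = (2/7) x + 2/7.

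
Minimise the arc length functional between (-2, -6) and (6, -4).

Arc-length functional: J[y] = ∫ sqrt(1 + (y')^2) dx.
Lagrangian L = sqrt(1 + (y')^2) has no explicit y dependence, so ∂L/∂y = 0 and the Euler-Lagrange equation gives
    d/dx( y' / sqrt(1 + (y')^2) ) = 0  ⇒  y' / sqrt(1 + (y')^2) = const.
Hence y' is constant, so y(x) is affine.
Fitting the endpoints (-2, -6) and (6, -4):
    slope m = ((-4) − (-6)) / (6 − (-2)) = 1/4,
    intercept c = (-6) − m·(-2) = -11/2.
Extremal: y(x) = (1/4) x - 11/2.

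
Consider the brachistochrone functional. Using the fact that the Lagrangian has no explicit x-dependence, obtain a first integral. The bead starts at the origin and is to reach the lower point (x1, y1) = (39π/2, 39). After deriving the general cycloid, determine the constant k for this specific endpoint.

The Lagrangian L = sqrt((1 + y'^2) / y) has no explicit x dependence, so the Beltrami identity applies:
    L − y' ∂L/∂y' = C.
Compute ∂L/∂y' = y' / sqrt(y (1 + y'^2)).
Substitute:
    sqrt((1 + y'^2)/y) − y'·y' / sqrt(y (1 + y'^2))
    = (1 + y'^2) / sqrt(y (1 + y'^2)) − y'^2 / sqrt(y (1 + y'^2))
    = 1 / sqrt(y (1 + y'^2)) = C.
Squaring and rearranging gives the first integral
    y (1 + y'^2) = 1/C^2 =: k   (constant).
Solving this first-order ODE by the substitution
    y = (k/2)(1 − cos θ)
yields the cycloid parameterisation
    x(θ) = (k/2)(θ − sin θ),   y(θ) = (k/2)(1 − cos θ).
The constant k is fixed by the endpoint condition.
Now fit the given lower endpoint (x1, y1) = (39π/2, 39). At the bottom of the first arch (θ = π), the parametric equations give
    y(π) = (k/2)(1 − cos π) = k,
    x(π) = (k/2)(π − sin π) = kπ/2.
Matching y(π) = 39 gives k = 39, consistent with x(π) = 39π/2. Therefore the specific cycloid is
    x(θ) = (39/2)(θ − sin θ),   y(θ) = (39/2)(1 − cos θ).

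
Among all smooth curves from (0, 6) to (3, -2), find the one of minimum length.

Arc-length functional: J[y] = ∫ sqrt(1 + (y')^2) dx.
Lagrangian L = sqrt(1 + (y')^2) has no explicit y dependence, so ∂L/∂y = 0 and the Euler-Lagrange equation gives
    d/dx( y' / sqrt(1 + (y')^2) ) = 0  ⇒  y' / sqrt(1 + (y')^2) = const.
Hence y' is constant, so y(x) is affine.
Fitting the endpoints (0, 6) and (3, -2):
    slope m = ((-2) − 6) / (3 − 0) = -8/3,
    intercept c = 6 − m·0 = 6.
Extremal: y(x) = (-8/3) x + 6.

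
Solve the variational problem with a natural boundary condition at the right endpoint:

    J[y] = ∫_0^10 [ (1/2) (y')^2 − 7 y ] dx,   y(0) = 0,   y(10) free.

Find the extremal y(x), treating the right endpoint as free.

The Lagrangian L = (1/2) (y')^2 − 7 y gives
    ∂L/∂y = −7,   ∂L/∂y' = y'.
Euler-Lagrange: d/dx(y') − (−7) = 0, i.e. y'' + 7 = 0, so
    y(x) = −(7/2) x^2 + C1 x + C2.
Fixed left endpoint y(0) = 0 ⇒ C2 = 0.
The right endpoint x = 10 is free, so the natural (transversality) condition is ∂L/∂y' |_{x=10} = 0, i.e. y'(10) = 0.
Compute y'(x) = −7 x + C1, so y'(10) = −70 + C1 = 0 ⇒ C1 = 70.
Therefore the extremal is
    y(x) = −(7/2) x^2 + 70 x.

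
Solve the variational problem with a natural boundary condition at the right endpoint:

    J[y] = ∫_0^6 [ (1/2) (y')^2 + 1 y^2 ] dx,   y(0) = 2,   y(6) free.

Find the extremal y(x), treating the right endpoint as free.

The Lagrangian L = (1/2) (y')^2 + 1 y^2 gives
    ∂L/∂y = 2 y,   ∂L/∂y' = y'.
Euler-Lagrange: y'' − 2 y = 0.
With k = sqrt(2), the general solution is
    y(x) = A cosh(sqrt(2) x) + B sinh(sqrt(2) x).
Fixed left endpoint y(0) = 2 ⇒ A = 2.
The right endpoint x = 6 is free, so the natural (transversality) condition is ∂L/∂y' |_{x=6} = 0, i.e. y'(6) = 0.
Compute y'(x) = A k sinh(k x) + B k cosh(k x), so
    y'(6) = A k sinh(k·6) + B k cosh(k·6) = 0
    ⇒ B = −A tanh(k·6) = − 2 tanh(sqrt(2)·6).
Therefore the extremal is
    y(x) = 2 cosh(sqrt(2) x) − 2 tanh(sqrt(2)·6) sinh(sqrt(2) x).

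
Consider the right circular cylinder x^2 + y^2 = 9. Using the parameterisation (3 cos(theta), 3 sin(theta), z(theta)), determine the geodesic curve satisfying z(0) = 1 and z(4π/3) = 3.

Parameterise the cylinder of radius R = 3 as
    r(θ) = (3 cos θ, 3 sin θ, z(θ)).
The arc-length element is
    ds = sqrt(9 + (dz/dθ)^2) dθ,
so the Lagrangian is L = sqrt(9 + z'^2).
L depends on z' only, not on z or θ, so ∂L/∂z = 0 and
    ∂L/∂z' = z' / sqrt(9 + z'^2).
The Euler-Lagrange equation gives
    d/dθ( z' / sqrt(9 + z'^2) ) = 0,
so z' is constant. Integrating once:
    z(θ) = a θ + b,
a helix on the cylinder (a straight line when the cylinder is unrolled). The constants a, b are determined by the endpoint conditions.
With endpoint conditions z(0) = 1 and z(4π/3) = 3: from z(0) = b we get b = 1, and a·4π/3 + 1 = 3 gives a = 3/(2π), so
    z(θ) = (3/(2π)) θ + 1.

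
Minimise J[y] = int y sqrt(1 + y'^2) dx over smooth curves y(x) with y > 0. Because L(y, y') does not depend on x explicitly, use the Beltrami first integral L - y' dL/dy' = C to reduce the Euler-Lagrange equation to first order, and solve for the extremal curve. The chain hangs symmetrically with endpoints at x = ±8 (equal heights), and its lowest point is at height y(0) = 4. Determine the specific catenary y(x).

The Lagrangian L(y, y') = y sqrt(1 + y'^2) has no explicit x dependence, so the Beltrami identity applies:
    L − y' ∂L/∂y' = C.
Compute ∂L/∂y' = y · y' / sqrt(1 + y'^2). Then
    L − y' ∂L/∂y'
    = y sqrt(1 + y'^2) − y · y'^2 / sqrt(1 + y'^2)
    = y (1 + y'^2 − y'^2) / sqrt(1 + y'^2)
    = y / sqrt(1 + y'^2) = C.
Squaring gives y^2 = C^2 (1 + y'^2), i.e.
    y'^2 = y^2 / C^2 − 1.
Separating variables,
    dy / sqrt(y^2 − C^2) = dx / C,
and integrating gives arccosh(y / C) = (x − a)/C, so
    y(x) = C cosh((x − a)/C),
the catenary. The constants C and a are fixed by the two endpoint conditions (and, for the hanging-chain problem, the length constraint selects C).
Now fit the given data. The endpoints x = ±8 are symmetric at equal height, so the catenary is even about its minimum: a = 0 and y(x) = C cosh(x/C). The lowest point is y(0) = C cosh(0) = C, and we are told y(0) = 4, so C = 4. Therefore
    y(x) = 4 cosh(x/4),
and at the endpoints
    y(±8) = 4 cosh(8/4).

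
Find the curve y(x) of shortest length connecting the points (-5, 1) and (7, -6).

Arc-length functional: J[y] = ∫ sqrt(1 + (y')^2) dx.
Lagrangian L = sqrt(1 + (y')^2) has no explicit y dependence, so ∂L/∂y = 0 and the Euler-Lagrange equation gives
    d/dx( y' / sqrt(1 + (y')^2) ) = 0  ⇒  y' / sqrt(1 + (y')^2) = const.
Hence y' is constant, so y(x) is affine.
Fitting the endpoints (-5, 1) and (7, -6):
    slope m = ((-6) − 1) / (7 − (-5)) = -7/12,
    intercept c = 1 − m·(-5) = -23/12.
Extremal: y(x) = (-7/12) x - 23/12.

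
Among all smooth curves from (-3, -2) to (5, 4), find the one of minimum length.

Arc-length functional: J[y] = ∫ sqrt(1 + (y')^2) dx.
Lagrangian L = sqrt(1 + (y')^2) has no explicit y dependence, so ∂L/∂y = 0 and the Euler-Lagrange equation gives
    d/dx( y' / sqrt(1 + (y')^2) ) = 0  ⇒  y' / sqrt(1 + (y')^2) = const.
Hence y' is constant, so y(x) is affine.
Fitting the endpoints (-3, -2) and (5, 4):
    slope m = (4 − (-2)) / (5 − (-3)) = 3/4,
    intercept c = (-2) − m·(-3) = 1/4.
Extremal: y(x) = (3/4) x + 1/4.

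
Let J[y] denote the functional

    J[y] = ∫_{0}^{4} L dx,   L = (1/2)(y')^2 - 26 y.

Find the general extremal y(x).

The Lagrangian is L = (1/2)(y')^2 - 26 y.
∂L/∂y = -26.
∂L/∂y' = y'.
The Euler-Lagrange equation d/dx(∂L/∂y') − ∂L/∂y = 0 becomes:
    y'' + 26 = 0
General solution: y(x) = -13 x^2 + A x + B, where A and B are arbitrary constants fixed by the endpoint conditions.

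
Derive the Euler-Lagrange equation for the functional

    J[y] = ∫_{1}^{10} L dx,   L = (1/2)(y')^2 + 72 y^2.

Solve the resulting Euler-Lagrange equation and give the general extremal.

The Lagrangian is L = (1/2)(y')^2 + 72 y^2.
∂L/∂y = 144y.
∂L/∂y' = y'.
The Euler-Lagrange equation d/dx(∂L/∂y') − ∂L/∂y = 0 becomes:
    y'' - 144 y = 0
General solution: y(x) = A e^(12x) + B e^(-12x), where A and B are arbitrary constants fixed by the endpoint conditions.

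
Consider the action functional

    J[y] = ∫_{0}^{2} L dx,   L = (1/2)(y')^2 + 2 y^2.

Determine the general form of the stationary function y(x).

The Lagrangian is L = (1/2)(y')^2 + 2 y^2.
∂L/∂y = 4y.
∂L/∂y' = y'.
The Euler-Lagrange equation d/dx(∂L/∂y') − ∂L/∂y = 0 becomes:
    y'' - 4 y = 0
General solution: y(x) = A e^(2x) + B e^(-2x), where A and B are arbitrary constants fixed by the endpoint conditions.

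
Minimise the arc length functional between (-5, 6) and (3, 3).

Arc-length functional: J[y] = ∫ sqrt(1 + (y')^2) dx.
Lagrangian L = sqrt(1 + (y')^2) has no explicit y dependence, so ∂L/∂y = 0 and the Euler-Lagrange equation gives
    d/dx( y' / sqrt(1 + (y')^2) ) = 0  ⇒  y' / sqrt(1 + (y')^2) = const.
Hence y' is constant, so y(x) is affine.
Fitting the endpoints (-5, 6) and (3, 3):
    slope m = (3 − 6) / (3 − (-5)) = -3/8,
    intercept c = 6 − m·(-5) = 33/8.
Extremal: y(x) = (-3/8) x + 33/8.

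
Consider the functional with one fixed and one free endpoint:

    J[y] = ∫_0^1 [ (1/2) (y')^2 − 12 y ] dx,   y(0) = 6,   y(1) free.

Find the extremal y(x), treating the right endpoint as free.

The Lagrangian L = (1/2) (y')^2 − 12 y gives
    ∂L/∂y = −12,   ∂L/∂y' = y'.
Euler-Lagrange: d/dx(y') − (−12) = 0, i.e. y'' + 12 = 0, so
    y(x) = −(12/2) x^2 + C1 x + C2.
Fixed left endpoint y(0) = 6 ⇒ C2 = 6.
The right endpoint x = 1 is free, so the natural (transversality) condition is ∂L/∂y' |_{x=1} = 0, i.e. y'(1) = 0.
Compute y'(x) = −12 x + C1, so y'(1) = −12 + C1 = 0 ⇒ C1 = 12.
Therefore the extremal is
    y(x) = −6 x^2 + 12 x + 6.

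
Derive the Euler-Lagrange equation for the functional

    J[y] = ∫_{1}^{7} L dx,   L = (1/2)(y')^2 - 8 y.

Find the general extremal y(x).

The Lagrangian is L = (1/2)(y')^2 - 8 y.
∂L/∂y = -8.
∂L/∂y' = y'.
The Euler-Lagrange equation d/dx(∂L/∂y') − ∂L/∂y = 0 becomes:
    y'' + 8 = 0
General solution: y(x) = -4 x^2 + A x + B, where A and B are arbitrary constants fixed by the endpoint conditions.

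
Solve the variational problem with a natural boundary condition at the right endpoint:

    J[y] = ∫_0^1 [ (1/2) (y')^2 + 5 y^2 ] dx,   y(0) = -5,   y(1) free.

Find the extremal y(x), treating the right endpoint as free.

The Lagrangian L = (1/2) (y')^2 + 5 y^2 gives
    ∂L/∂y = 10 y,   ∂L/∂y' = y'.
Euler-Lagrange: y'' − 10 y = 0.
With k = sqrt(10), the general solution is
    y(x) = A cosh(sqrt(10) x) + B sinh(sqrt(10) x).
Fixed left endpoint y(0) = -5 ⇒ A = -5.
The right endpoint x = 1 is free, so the natural (transversality) condition is ∂L/∂y' |_{x=1} = 0, i.e. y'(1) = 0.
Compute y'(x) = A k sinh(k x) + B k cosh(k x), so
    y'(1) = A k sinh(k·1) + B k cosh(k·1) = 0
    ⇒ B = −A tanh(k·1) = 5 tanh(sqrt(10)·1).
Therefore the extremal is
    y(x) = −5 cosh(sqrt(10) x) + 5 tanh(sqrt(10)·1) sinh(sqrt(10) x).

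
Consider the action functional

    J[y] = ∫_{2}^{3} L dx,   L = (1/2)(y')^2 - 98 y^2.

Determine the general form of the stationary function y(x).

The Lagrangian is L = (1/2)(y')^2 - 98 y^2.
∂L/∂y = -196y.
∂L/∂y' = y'.
The Euler-Lagrange equation d/dx(∂L/∂y') − ∂L/∂y = 0 becomes:
    y'' + 196 y = 0
General solution: y(x) = A sin(14x) + B cos(14x), where A and B are arbitrary constants fixed by the endpoint conditions.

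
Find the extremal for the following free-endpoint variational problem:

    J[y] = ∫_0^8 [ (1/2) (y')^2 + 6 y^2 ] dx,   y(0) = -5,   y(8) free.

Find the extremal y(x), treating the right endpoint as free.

The Lagrangian L = (1/2) (y')^2 + 6 y^2 gives
    ∂L/∂y = 12 y,   ∂L/∂y' = y'.
Euler-Lagrange: y'' − 12 y = 0.
With k = sqrt(12), the general solution is
    y(x) = A cosh(sqrt(12) x) + B sinh(sqrt(12) x).
Fixed left endpoint y(0) = -5 ⇒ A = -5.
The right endpoint x = 8 is free, so the natural (transversality) condition is ∂L/∂y' |_{x=8} = 0, i.e. y'(8) = 0.
Compute y'(x) = A k sinh(k x) + B k cosh(k x), so
    y'(8) = A k sinh(k·8) + B k cosh(k·8) = 0
    ⇒ B = −A tanh(k·8) = 5 tanh(sqrt(12)·8).
Therefore the extremal is
    y(x) = −5 cosh(sqrt(12) x) + 5 tanh(sqrt(12)·8) sinh(sqrt(12) x).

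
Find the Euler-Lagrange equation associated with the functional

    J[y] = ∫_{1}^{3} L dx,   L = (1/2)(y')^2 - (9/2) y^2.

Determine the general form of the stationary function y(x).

The Lagrangian is L = (1/2)(y')^2 - (9/2) y^2.
∂L/∂y = -9y.
∂L/∂y' = y'.
The Euler-Lagrange equation d/dx(∂L/∂y') − ∂L/∂y = 0 becomes:
    y'' + 9 y = 0
General solution: y(x) = A sin(3x) + B cos(3x), where A and B are arbitrary constants fixed by the endpoint conditions.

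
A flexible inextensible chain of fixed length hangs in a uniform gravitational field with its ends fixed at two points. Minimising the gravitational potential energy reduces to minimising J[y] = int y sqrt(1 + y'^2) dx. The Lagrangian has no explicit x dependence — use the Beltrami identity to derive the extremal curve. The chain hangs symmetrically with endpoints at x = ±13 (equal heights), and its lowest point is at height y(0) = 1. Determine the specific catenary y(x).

The Lagrangian L(y, y') = y sqrt(1 + y'^2) has no explicit x dependence, so the Beltrami identity applies:
    L − y' ∂L/∂y' = C.
Compute ∂L/∂y' = y · y' / sqrt(1 + y'^2). Then
    L − y' ∂L/∂y'
    = y sqrt(1 + y'^2) − y · y'^2 / sqrt(1 + y'^2)
    = y (1 + y'^2 − y'^2) / sqrt(1 + y'^2)
    = y / sqrt(1 + y'^2) = C.
Squaring gives y^2 = C^2 (1 + y'^2), i.e.
    y'^2 = y^2 / C^2 − 1.
Separating variables,
    dy / sqrt(y^2 − C^2) = dx / C,
and integrating gives arccosh(y / C) = (x − a)/C, so
    y(x) = C cosh((x − a)/C),
the catenary. The constants C and a are fixed by the two endpoint conditions (and, for the hanging-chain problem, the length constraint selects C).
Now fit the given data. The endpoints x = ±13 are symmetric at equal height, so the catenary is even about its minimum: a = 0 and y(x) = C cosh(x/C). The lowest point is y(0) = C cosh(0) = C, and we are told y(0) = 1, so C = 1. Therefore
    y(x) = cosh(x),
and at the endpoints
    y(±13) = cosh(13).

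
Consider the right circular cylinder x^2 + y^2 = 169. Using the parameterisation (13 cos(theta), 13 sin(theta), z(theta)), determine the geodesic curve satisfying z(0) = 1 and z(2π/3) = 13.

Parameterise the cylinder of radius R = 13 as
    r(θ) = (13 cos θ, 13 sin θ, z(θ)).
The arc-length element is
    ds = sqrt(169 + (dz/dθ)^2) dθ,
so the Lagrangian is L = sqrt(169 + z'^2).
L depends on z' only, not on z or θ, so ∂L/∂z = 0 and
    ∂L/∂z' = z' / sqrt(169 + z'^2).
The Euler-Lagrange equation gives
    d/dθ( z' / sqrt(169 + z'^2) ) = 0,
so z' is constant. Integrating once:
    z(θ) = a θ + b,
a helix on the cylinder (a straight line when the cylinder is unrolled). The constants a, b are determined by the endpoint conditions.
With endpoint conditions z(0) = 1 and z(2π/3) = 13: from z(0) = b we get b = 1, and a·2π/3 + 1 = 13 gives a = 18/π, so
    z(θ) = (18/π) θ + 1.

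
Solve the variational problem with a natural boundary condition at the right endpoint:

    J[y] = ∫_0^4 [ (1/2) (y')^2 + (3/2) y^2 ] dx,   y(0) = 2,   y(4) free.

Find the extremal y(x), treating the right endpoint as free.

The Lagrangian L = (1/2) (y')^2 + (3/2) y^2 gives
    ∂L/∂y = 3 y,   ∂L/∂y' = y'.
Euler-Lagrange: y'' − 3 y = 0.
With k = sqrt(3), the general solution is
    y(x) = A cosh(sqrt(3) x) + B sinh(sqrt(3) x).
Fixed left endpoint y(0) = 2 ⇒ A = 2.
The right endpoint x = 4 is free, so the natural (transversality) condition is ∂L/∂y' |_{x=4} = 0, i.e. y'(4) = 0.
Compute y'(x) = A k sinh(k x) + B k cosh(k x), so
    y'(4) = A k sinh(k·4) + B k cosh(k·4) = 0
    ⇒ B = −A tanh(k·4) = − 2 tanh(sqrt(3)·4).
Therefore the extremal is
    y(x) = 2 cosh(sqrt(3) x) − 2 tanh(sqrt(3)·4) sinh(sqrt(3) x).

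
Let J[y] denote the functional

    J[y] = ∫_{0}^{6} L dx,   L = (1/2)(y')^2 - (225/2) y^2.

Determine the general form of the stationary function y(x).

The Lagrangian is L = (1/2)(y')^2 - (225/2) y^2.
∂L/∂y = -225y.
∂L/∂y' = y'.
The Euler-Lagrange equation d/dx(∂L/∂y') − ∂L/∂y = 0 becomes:
    y'' + 225 y = 0
General solution: y(x) = A sin(15x) + B cos(15x), where A and B are arbitrary constants fixed by the endpoint conditions.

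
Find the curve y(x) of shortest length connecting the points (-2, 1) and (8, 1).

Arc-length functional: J[y] = ∫ sqrt(1 + (y')^2) dx.
Lagrangian L = sqrt(1 + (y')^2) has no explicit y dependence, so ∂L/∂y = 0 and the Euler-Lagrange equation gives
    d/dx( y' / sqrt(1 + (y')^2) ) = 0  ⇒  y' / sqrt(1 + (y')^2) = const.
Hence y' is constant, so y(x) is affine.
Fitting the endpoints (-2, 1) and (8, 1):
    slope m = (1 − 1) / (8 − (-2)) = 0,
    intercept c = 1 − m·(-2) = 1.
Extremal: y(x) = 1.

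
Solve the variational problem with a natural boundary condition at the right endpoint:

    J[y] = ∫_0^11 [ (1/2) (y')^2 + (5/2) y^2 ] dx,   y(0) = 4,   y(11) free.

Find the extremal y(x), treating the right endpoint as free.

The Lagrangian L = (1/2) (y')^2 + (5/2) y^2 gives
    ∂L/∂y = 5 y,   ∂L/∂y' = y'.
Euler-Lagrange: y'' − 5 y = 0.
With k = sqrt(5), the general solution is
    y(x) = A cosh(sqrt(5) x) + B sinh(sqrt(5) x).
Fixed left endpoint y(0) = 4 ⇒ A = 4.
The right endpoint x = 11 is free, so the natural (transversality) condition is ∂L/∂y' |_{x=11} = 0, i.e. y'(11) = 0.
Compute y'(x) = A k sinh(k x) + B k cosh(k x), so
    y'(11) = A k sinh(k·11) + B k cosh(k·11) = 0
    ⇒ B = −A tanh(k·11) = − 4 tanh(sqrt(5)·11).
Therefore the extremal is
    y(x) = 4 cosh(sqrt(5) x) − 4 tanh(sqrt(5)·11) sinh(sqrt(5) x).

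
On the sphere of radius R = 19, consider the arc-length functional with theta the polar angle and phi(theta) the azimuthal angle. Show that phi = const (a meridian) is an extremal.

On the sphere of radius R = 19 with spherical coordinates (θ, φ), the induced metric is
    ds^2 = 361(dθ^2 + sin^2(θ) dφ^2).
Using θ as the parameter, the arc-length functional becomes
    J[φ] = ∫ 19 sqrt(1 + sin^2(θ) (dφ/dθ)^2) dθ.
So L = 19 sqrt(1 + sin^2(θ) φ'^2). Compute
    ∂L/∂φ = 0  (L has no explicit φ dependence),
    ∂L/∂φ' = 19 sin^2(θ) φ' / sqrt(1 + sin^2(θ) φ'^2).
For the candidate φ(θ) = c (constant), φ' = 0, so ∂L/∂φ' evaluated along the candidate vanishes, and ∂L/∂φ is identically zero. Hence
    d/dθ(∂L/∂φ') − ∂L/∂φ = 0
is satisfied. Therefore meridians φ = const are extremals of arc length — they are geodesics on the sphere.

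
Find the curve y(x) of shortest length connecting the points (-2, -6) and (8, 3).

Arc-length functional: J[y] = ∫ sqrt(1 + (y')^2) dx.
Lagrangian L = sqrt(1 + (y')^2) has no explicit y dependence, so ∂L/∂y = 0 and the Euler-Lagrange equation gives
    d/dx( y' / sqrt(1 + (y')^2) ) = 0  ⇒  y' / sqrt(1 + (y')^2) = const.
Hence y' is constant, so y(x) is affine.
Fitting the endpoints (-2, -6) and (8, 3):
    slope m = (3 − (-6)) / (8 − (-2)) = 9/10,
    intercept c = (-6) − m·(-2) = -21/5.
Extremal: y(x) = (9/10) x - 21/5.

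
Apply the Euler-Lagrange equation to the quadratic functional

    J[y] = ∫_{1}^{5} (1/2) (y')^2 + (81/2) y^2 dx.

The Lagrangian is L = (1/2) (y')^2 + (81/2) y^2.
Compute ∂L/∂y = 81y, ∂L/∂y' = y'.
The Euler-Lagrange equation d/dx(∂L/∂y') − ∂L/∂y = 0 reduces to
    y'' − 81 y = 0.
Its general solution is
    y(x) = A e^(9x) + B e^(−9x),
with A, B fixed by the endpoint conditions.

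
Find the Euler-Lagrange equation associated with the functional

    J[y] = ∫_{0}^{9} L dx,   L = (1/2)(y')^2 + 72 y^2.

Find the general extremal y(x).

The Lagrangian is L = (1/2)(y')^2 + 72 y^2.
∂L/∂y = 144y.
∂L/∂y' = y'.
The Euler-Lagrange equation d/dx(∂L/∂y') − ∂L/∂y = 0 becomes:
    y'' - 144 y = 0
General solution: y(x) = A e^(12x) + B e^(-12x), where A and B are arbitrary constants fixed by the endpoint conditions.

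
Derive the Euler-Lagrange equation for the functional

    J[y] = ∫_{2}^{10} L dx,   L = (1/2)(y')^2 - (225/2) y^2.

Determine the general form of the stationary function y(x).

The Lagrangian is L = (1/2)(y')^2 - (225/2) y^2.
∂L/∂y = -225y.
∂L/∂y' = y'.
The Euler-Lagrange equation d/dx(∂L/∂y') − ∂L/∂y = 0 becomes:
    y'' + 225 y = 0
General solution: y(x) = A sin(15x) + B cos(15x), where A and B are arbitrary constants fixed by the endpoint conditions.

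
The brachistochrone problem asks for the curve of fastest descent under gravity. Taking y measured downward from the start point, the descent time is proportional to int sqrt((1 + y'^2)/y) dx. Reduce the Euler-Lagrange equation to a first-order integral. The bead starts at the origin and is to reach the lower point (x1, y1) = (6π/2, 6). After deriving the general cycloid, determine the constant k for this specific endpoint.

The Lagrangian L = sqrt((1 + y'^2) / y) has no explicit x dependence, so the Beltrami identity applies:
    L − y' ∂L/∂y' = C.
Compute ∂L/∂y' = y' / sqrt(y (1 + y'^2)).
Substitute:
    sqrt((1 + y'^2)/y) − y'·y' / sqrt(y (1 + y'^2))
    = (1 + y'^2) / sqrt(y (1 + y'^2)) − y'^2 / sqrt(y (1 + y'^2))
    = 1 / sqrt(y (1 + y'^2)) = C.
Squaring and rearranging gives the first integral
    y (1 + y'^2) = 1/C^2 =: k   (constant).
Solving this first-order ODE by the substitution
    y = (k/2)(1 − cos θ)
yields the cycloid parameterisation
    x(θ) = (k/2)(θ − sin θ),   y(θ) = (k/2)(1 − cos θ).
The constant k is fixed by the endpoint condition.
Now fit the given lower endpoint (x1, y1) = (6π/2, 6). At the bottom of the first arch (θ = π), the parametric equations give
    y(π) = (k/2)(1 − cos π) = k,
    x(π) = (k/2)(π − sin π) = kπ/2.
Matching y(π) = 6 gives k = 6, consistent with x(π) = 6π/2. Therefore the specific cycloid is
    x(θ) = (6/2)(θ − sin θ),   y(θ) = (6/2)(1 − cos θ).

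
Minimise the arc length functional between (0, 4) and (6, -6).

Arc-length functional: J[y] = ∫ sqrt(1 + (y')^2) dx.
Lagrangian L = sqrt(1 + (y')^2) has no explicit y dependence, so ∂L/∂y = 0 and the Euler-Lagrange equation gives
    d/dx( y' / sqrt(1 + (y')^2) ) = 0  ⇒  y' / sqrt(1 + (y')^2) = const.
Hence y' is constant, so y(x) is affine.
Fitting the endpoints (0, 4) and (6, -6):
    slope m = ((-6) − 4) / (6 − 0) = -5/3,
    intercept c = 4 − m·0 = 4.
Extremal: y(x) = (-5/3) x + 4.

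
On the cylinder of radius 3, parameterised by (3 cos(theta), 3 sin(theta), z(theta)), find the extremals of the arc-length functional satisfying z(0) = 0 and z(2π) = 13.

Parameterise the cylinder of radius R = 3 as
    r(θ) = (3 cos θ, 3 sin θ, z(θ)).
The arc-length element is
    ds = sqrt(9 + (dz/dθ)^2) dθ,
so the Lagrangian is L = sqrt(9 + z'^2).
L depends on z' only, not on z or θ, so ∂L/∂z = 0 and
    ∂L/∂z' = z' / sqrt(9 + z'^2).
The Euler-Lagrange equation gives
    d/dθ( z' / sqrt(9 + z'^2) ) = 0,
so z' is constant. Integrating once:
    z(θ) = a θ + b,
a helix on the cylinder (a straight line when the cylinder is unrolled). The constants a, b are determined by the endpoint conditions.
With endpoint conditions z(0) = 0 and z(2π) = 13: from z(0) = b we get b = 0, and a·2π + 0 = 13 gives a = 13/(2π), so
    z(θ) = (13/(2π)) θ.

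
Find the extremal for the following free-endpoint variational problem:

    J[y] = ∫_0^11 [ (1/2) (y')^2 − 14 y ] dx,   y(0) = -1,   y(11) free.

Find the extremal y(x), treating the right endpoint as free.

The Lagrangian L = (1/2) (y')^2 − 14 y gives
    ∂L/∂y = −14,   ∂L/∂y' = y'.
Euler-Lagrange: d/dx(y') − (−14) = 0, i.e. y'' + 14 = 0, so
    y(x) = −(14/2) x^2 + C1 x + C2.
Fixed left endpoint y(0) = -1 ⇒ C2 = -1.
The right endpoint x = 11 is free, so the natural (transversality) condition is ∂L/∂y' |_{x=11} = 0, i.e. y'(11) = 0.
Compute y'(x) = −14 x + C1, so y'(11) = −154 + C1 = 0 ⇒ C1 = 154.
Therefore the extremal is
    y(x) = −7 x^2 + 154 x − 1.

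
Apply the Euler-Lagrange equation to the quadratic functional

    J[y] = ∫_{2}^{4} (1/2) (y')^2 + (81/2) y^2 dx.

The Lagrangian is L = (1/2) (y')^2 + (81/2) y^2.
Compute ∂L/∂y = 81y, ∂L/∂y' = y'.
The Euler-Lagrange equation d/dx(∂L/∂y') − ∂L/∂y = 0 reduces to
    y'' − 81 y = 0.
Its general solution is
    y(x) = A e^(9x) + B e^(−9x),
with A, B fixed by the endpoint conditions.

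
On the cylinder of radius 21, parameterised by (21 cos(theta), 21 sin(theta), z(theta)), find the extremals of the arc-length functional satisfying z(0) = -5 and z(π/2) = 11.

Parameterise the cylinder of radius R = 21 as
    r(θ) = (21 cos θ, 21 sin θ, z(θ)).
The arc-length element is
    ds = sqrt(441 + (dz/dθ)^2) dθ,
so the Lagrangian is L = sqrt(441 + z'^2).
L depends on z' only, not on z or θ, so ∂L/∂z = 0 and
    ∂L/∂z' = z' / sqrt(441 + z'^2).
The Euler-Lagrange equation gives
    d/dθ( z' / sqrt(441 + z'^2) ) = 0,
so z' is constant. Integrating once:
    z(θ) = a θ + b,
a helix on the cylinder (a straight line when the cylinder is unrolled). The constants a, b are determined by the endpoint conditions.
With endpoint conditions z(0) = -5 and z(π/2) = 11: from z(0) = b we get b = -5, and a·π/2 + -5 = 11 gives a = 32/π, so
    z(θ) = (32/π) θ − 5.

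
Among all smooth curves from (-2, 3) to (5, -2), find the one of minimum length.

Arc-length functional: J[y] = ∫ sqrt(1 + (y')^2) dx.
Lagrangian L = sqrt(1 + (y')^2) has no explicit y dependence, so ∂L/∂y = 0 and the Euler-Lagrange equation gives
    d/dx( y' / sqrt(1 + (y')^2) ) = 0  ⇒  y' / sqrt(1 + (y')^2) = const.
Hence y' is constant, so y(x) is affine.
Fitting the endpoints (-2, 3) and (5, -2):
    slope m = ((-2) − 3) / (5 − (-2)) = -5/7,
    intercept c = 3 − m·(-2) = 11/7.
Extremal: y(x) = (-5/7) x + 11/7.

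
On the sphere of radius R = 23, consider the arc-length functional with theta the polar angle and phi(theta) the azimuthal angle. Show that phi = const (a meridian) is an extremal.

On the sphere of radius R = 23 with spherical coordinates (θ, φ), the induced metric is
    ds^2 = 529(dθ^2 + sin^2(θ) dφ^2).
Using θ as the parameter, the arc-length functional becomes
    J[φ] = ∫ 23 sqrt(1 + sin^2(θ) (dφ/dθ)^2) dθ.
So L = 23 sqrt(1 + sin^2(θ) φ'^2). Compute
    ∂L/∂φ = 0  (L has no explicit φ dependence),
    ∂L/∂φ' = 23 sin^2(θ) φ' / sqrt(1 + sin^2(θ) φ'^2).
For the candidate φ(θ) = c (constant), φ' = 0, so ∂L/∂φ' evaluated along the candidate vanishes, and ∂L/∂φ is identically zero. Hence
    d/dθ(∂L/∂φ') − ∂L/∂φ = 0
is satisfied. Therefore meridians φ = const are extremals of arc length — they are geodesics on the sphere.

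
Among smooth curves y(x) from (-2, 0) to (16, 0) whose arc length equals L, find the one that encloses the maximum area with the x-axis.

Set up the augmented Lagrangian using a multiplier λ for the length constraint:
    F(y, y') = y − λ sqrt(1 + y'^2).
F has no explicit x dependence, so the Beltrami identity yields a first integral
    F − y' ∂F/∂y' = C.
Compute ∂F/∂y' = −λ y' / sqrt(1 + y'^2). Then
    y − λ sqrt(1 + y'^2) + λ y'^2 / sqrt(1 + y'^2) = C
    ⇒  y − λ / sqrt(1 + y'^2) = C.
Solving for y' and integrating gives
    (x − a)^2 + (y − b)^2 = λ^2,
a circular arc of radius λ. The constants a, b are determined by the endpoint conditions y(-2) = y(16) = 0, and λ is fixed implicitly by the length constraint
    ∫_{-2}^{16} sqrt(1 + y'^2) dx = L.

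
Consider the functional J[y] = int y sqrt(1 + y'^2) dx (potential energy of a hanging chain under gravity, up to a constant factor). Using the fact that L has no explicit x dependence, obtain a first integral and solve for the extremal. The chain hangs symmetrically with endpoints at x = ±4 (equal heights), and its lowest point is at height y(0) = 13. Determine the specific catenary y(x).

The Lagrangian L(y, y') = y sqrt(1 + y'^2) has no explicit x dependence, so the Beltrami identity applies:
    L − y' ∂L/∂y' = C.
Compute ∂L/∂y' = y · y' / sqrt(1 + y'^2). Then
    L − y' ∂L/∂y'
    = y sqrt(1 + y'^2) − y · y'^2 / sqrt(1 + y'^2)
    = y (1 + y'^2 − y'^2) / sqrt(1 + y'^2)
    = y / sqrt(1 + y'^2) = C.
Squaring gives y^2 = C^2 (1 + y'^2), i.e.
    y'^2 = y^2 / C^2 − 1.
Separating variables,
    dy / sqrt(y^2 − C^2) = dx / C,
and integrating gives arccosh(y / C) = (x − a)/C, so
    y(x) = C cosh((x − a)/C),
the catenary. The constants C and a are fixed by the two endpoint conditions (and, for the hanging-chain problem, the length constraint selects C).
Now fit the given data. The endpoints x = ±4 are symmetric at equal height, so the catenary is even about its minimum: a = 0 and y(x) = C cosh(x/C). The lowest point is y(0) = C cosh(0) = C, and we are told y(0) = 13, so C = 13. Therefore
    y(x) = 13 cosh(x/13),
and at the endpoints
    y(±4) = 13 cosh(4/13).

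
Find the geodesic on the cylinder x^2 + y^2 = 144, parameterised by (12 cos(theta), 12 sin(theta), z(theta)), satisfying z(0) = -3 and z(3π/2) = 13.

Parameterise the cylinder of radius R = 12 as
    r(θ) = (12 cos θ, 12 sin θ, z(θ)).
The arc-length element is
    ds = sqrt(144 + (dz/dθ)^2) dθ,
so the Lagrangian is L = sqrt(144 + z'^2).
L depends on z' only, not on z or θ, so ∂L/∂z = 0 and
    ∂L/∂z' = z' / sqrt(144 + z'^2).
The Euler-Lagrange equation gives
    d/dθ( z' / sqrt(144 + z'^2) ) = 0,
so z' is constant. Integrating once:
    z(θ) = a θ + b,
a helix on the cylinder (a straight line when the cylinder is unrolled). The constants a, b are determined by the endpoint conditions.
With endpoint conditions z(0) = -3 and z(3π/2) = 13: from z(0) = b we get b = -3, and a·3π/2 + -3 = 13 gives a = 32/(3π), so
    z(θ) = (32/(3π)) θ − 3.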